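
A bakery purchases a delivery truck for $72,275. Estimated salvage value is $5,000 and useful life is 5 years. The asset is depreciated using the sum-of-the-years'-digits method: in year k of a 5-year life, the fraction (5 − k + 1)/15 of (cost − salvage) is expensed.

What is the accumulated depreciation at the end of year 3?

Depreciable base = $72,275 − $5,000 = $67,275.
Sum of the years' digits = 5+4+3+2+1 = 15.
Year 1: $67,275 × 5/15 = $22,425. Book value $49,850.
Year 2: $67,275 × 4/15 = $17,940. Book value $31,910.
Year 3: $67,275 × 3/15 = $13,455. Book value $18,455.
Accumulated through year 3 = $72,275 − $18,455 = $53,820.

$53,820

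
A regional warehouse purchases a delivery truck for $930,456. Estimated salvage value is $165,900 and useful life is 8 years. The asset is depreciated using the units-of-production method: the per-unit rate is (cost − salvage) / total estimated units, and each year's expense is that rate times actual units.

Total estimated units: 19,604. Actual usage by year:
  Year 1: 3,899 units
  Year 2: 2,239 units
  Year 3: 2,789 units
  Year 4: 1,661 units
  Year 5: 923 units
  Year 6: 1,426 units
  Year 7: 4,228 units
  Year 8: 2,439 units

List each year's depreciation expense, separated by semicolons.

$152,061; $87,321; $108,771; $64,779; $35,997; $55,614; $164,892; $95,121

Depreciable base = $930,456 − $165,900 = $764,556.
Rate = $764,556 / 19,604 units = $39 per unit.
Year 1: 3,899 × $39 = $152,061. Book value $778,395.
Year 2: 2,239 × $39 = $87,321. Book value $691,074.
Year 3: 2,789 × $39 = $108,771. Book value $582,303.
Year 4: 1,661 × $39 = $64,779. Book value $517,524.
Year 5: 923 × $39 = $35,997. Book value $481,527.
Year 6: 1,426 × $39 = $55,614. Book value $425,913.
Year 7: 4,228 × $39 = $164,892. Book value $261,021.
Year 8: 2,439 × $39 = $95,121. Book value $165,900.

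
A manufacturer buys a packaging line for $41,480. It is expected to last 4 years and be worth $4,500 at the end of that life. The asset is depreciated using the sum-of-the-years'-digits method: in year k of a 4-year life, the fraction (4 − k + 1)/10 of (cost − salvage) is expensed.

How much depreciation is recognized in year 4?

Depreciable base = $41,480 − $4,500 = $36,980.
Sum of the years' digits = 4+3+2+1 = 10.
Year 1: $36,980 × 4/10 = $14,792. Book value $26,688.
Year 2: $36,980 × 3/10 = $11,094. Book value $15,594.
Year 3: $36,980 × 2/10 = $7,396. Book value $8,198.
Year 4: $36,980 × 1/10 = $3,698. Book value $4,500.

$3,698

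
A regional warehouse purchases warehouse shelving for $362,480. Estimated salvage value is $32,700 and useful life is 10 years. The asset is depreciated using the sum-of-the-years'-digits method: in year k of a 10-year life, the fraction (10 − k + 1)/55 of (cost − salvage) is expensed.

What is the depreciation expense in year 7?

Depreciable base = $362,480 − $32,700 = $329,780.
Sum of the years' digits = 10+9+8+7+6+5+4+3+2+1 = 55.
Year 1: $329,780 × 10/55 = $59,960. Book value $302,520.
Year 2: $329,780 × 9/55 = $53,964. Book value $248,556.
Year 3: $329,780 × 8/55 = $47,968. Book value $200,588.
Year 4: $329,780 × 7/55 = $41,972. Book value $158,616.
Year 5: $329,780 × 6/55 = $35,976. Book value $122,640.
Year 6: $329,780 × 5/55 = $29,980. Book value $92,660.
Year 7: $329,780 × 4/55 = $23,984. Book value $68,676.

$23,984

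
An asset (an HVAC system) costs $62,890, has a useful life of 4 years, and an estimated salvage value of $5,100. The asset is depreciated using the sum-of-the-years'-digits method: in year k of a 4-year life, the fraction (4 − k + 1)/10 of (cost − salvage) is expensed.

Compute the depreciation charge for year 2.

$17,337

Depreciable base = $62,890 − $5,100 = $57,790.
Sum of the years' digits = 4+3+2+1 = 10.
Year 1: $57,790 × 4/10 = $23,116. Book value $39,774.
Year 2: $57,790 × 3/10 = $17,337. Book value $22,437.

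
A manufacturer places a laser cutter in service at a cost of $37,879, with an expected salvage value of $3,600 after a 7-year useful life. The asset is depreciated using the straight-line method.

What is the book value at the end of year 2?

Depreciable base = $37,879 − $3,600 = $34,279.
Annual expense = $34,279 / 7 = $4,897.
End of year 1: book value $32,982.
End of year 2: book value $28,085.

$28,085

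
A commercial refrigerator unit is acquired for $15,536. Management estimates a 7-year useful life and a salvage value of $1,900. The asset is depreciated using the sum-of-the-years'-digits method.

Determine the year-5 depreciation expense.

Depreciable base = $15,536 − $1,900 = $13,636.
Sum of the years' digits = 7+6+5+4+3+2+1 = 28.
Year 1: $13,636 × 7/28 = $3,409. Book value $12,127.
Year 2: $13,636 × 6/28 = $2,922. Book value $9,205.
Year 3: $13,636 × 5/28 = $2,435. Book value $6,770.
Year 4: $13,636 × 4/28 = $1,948. Book value $4,822.
Year 5: $13,636 × 3/28 = $1,461. Book value $3,361.

$1,461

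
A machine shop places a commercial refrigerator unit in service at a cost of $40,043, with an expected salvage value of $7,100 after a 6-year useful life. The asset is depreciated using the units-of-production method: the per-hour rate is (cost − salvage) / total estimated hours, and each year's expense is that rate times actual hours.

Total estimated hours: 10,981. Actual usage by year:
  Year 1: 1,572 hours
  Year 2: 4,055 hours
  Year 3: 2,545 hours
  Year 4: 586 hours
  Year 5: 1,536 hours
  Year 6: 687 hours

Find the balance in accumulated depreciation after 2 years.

$16,881

Depreciable base = $40,043 − $7,100 = $32,943.
Rate = $32,943 / 10,981 hours = $3 per hour.
Year 1: 1,572 × $3 = $4,716. Book value $35,327.
Year 2: 4,055 × $3 = $12,165. Book value $23,162.
Accumulated through year 2 = $40,043 − $23,162 = $16,881.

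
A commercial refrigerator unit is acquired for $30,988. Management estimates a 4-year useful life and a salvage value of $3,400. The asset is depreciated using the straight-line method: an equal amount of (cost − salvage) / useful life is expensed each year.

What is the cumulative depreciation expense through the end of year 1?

Depreciable base = $30,988 − $3,400 = $27,588.
Annual expense = $27,588 / 4 = $6,897.
End of year 1: book value $24,091.
Accumulated through year 1 = $30,988 − $24,091 = $6,897.

$6,897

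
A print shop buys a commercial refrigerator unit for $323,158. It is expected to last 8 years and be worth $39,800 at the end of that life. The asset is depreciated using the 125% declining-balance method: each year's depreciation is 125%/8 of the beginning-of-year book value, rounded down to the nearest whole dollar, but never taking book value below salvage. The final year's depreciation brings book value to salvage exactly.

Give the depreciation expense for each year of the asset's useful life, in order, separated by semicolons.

$50,493; $42,603; $35,947; $30,330; $25,591; $21,592; $18,219; $58,583

Depreciable base = $323,158 − $39,800 = $283,358.
Year 1: ⌊$323,158 × 125%/8⌋ = $50,493. Book value $272,665.
Year 2: ⌊$272,665 × 125%/8⌋ = $42,603. Book value $230,062.
Year 3: ⌊$230,062 × 125%/8⌋ = $35,947. Book value $194,115.
Year 4: ⌊$194,115 × 125%/8⌋ = $30,330. Book value $163,785.
Year 5: ⌊$163,785 × 125%/8⌋ = $25,591. Book value $138,194.
Year 6: ⌊$138,194 × 125%/8⌋ = $21,592. Book value $116,602.
Year 7: ⌊$116,602 × 125%/8⌋ = $18,219. Book value $98,383.
Year 8 (final): $98,383 − $39,800 = $58,583. Book value $39,800.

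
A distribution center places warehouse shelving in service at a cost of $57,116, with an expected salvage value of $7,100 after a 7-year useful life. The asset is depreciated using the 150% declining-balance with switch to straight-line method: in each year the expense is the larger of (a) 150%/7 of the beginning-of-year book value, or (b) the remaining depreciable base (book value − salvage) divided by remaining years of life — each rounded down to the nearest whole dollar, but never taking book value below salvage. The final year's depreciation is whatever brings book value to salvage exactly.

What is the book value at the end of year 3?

$27,706

Depreciable base = $57,116 − $7,100 = $50,016.
Year 1: DB = ⌊$57,116 × 150%/7⌋ = $12,239; SL = ⌊$50,016/7⌋ = $7,145 → take DB $12,239. Book value $44,877.
Year 2: DB = ⌊$44,877 × 150%/7⌋ = $9,616; SL = ⌊$37,777/6⌋ = $6,296 → take DB $9,616. Book value $35,261.
Year 3: DB = ⌊$35,261 × 150%/7⌋ = $7,555; SL = ⌊$28,161/5⌋ = $5,632 → take DB $7,555. Book value $27,706.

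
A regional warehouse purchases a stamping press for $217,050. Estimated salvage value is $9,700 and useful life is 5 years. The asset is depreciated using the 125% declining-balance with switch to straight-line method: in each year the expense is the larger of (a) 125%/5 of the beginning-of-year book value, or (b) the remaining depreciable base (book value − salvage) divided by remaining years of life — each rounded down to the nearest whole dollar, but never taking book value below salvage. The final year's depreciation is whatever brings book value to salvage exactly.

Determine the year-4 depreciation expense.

Depreciable base = $217,050 − $9,700 = $207,350.
Year 1: DB = ⌊$217,050 × 125%/5⌋ = $54,262; SL = ⌊$207,350/5⌋ = $41,470 → take DB $54,262. Book value $162,788.
Year 2: DB = ⌊$162,788 × 125%/5⌋ = $40,697; SL = ⌊$153,088/4⌋ = $38,272 → take DB $40,697. Book value $122,091.
Year 3: DB = ⌊$122,091 × 125%/5⌋ = $30,522; SL = ⌊$112,391/3⌋ = $37,463 → take SL $37,463. Book value $84,628.
Year 4: DB = ⌊$84,628 × 125%/5⌋ = $21,157; SL = ⌊$74,928/2⌋ = $37,464 → take SL $37,464. Book value $47,164.

$37,464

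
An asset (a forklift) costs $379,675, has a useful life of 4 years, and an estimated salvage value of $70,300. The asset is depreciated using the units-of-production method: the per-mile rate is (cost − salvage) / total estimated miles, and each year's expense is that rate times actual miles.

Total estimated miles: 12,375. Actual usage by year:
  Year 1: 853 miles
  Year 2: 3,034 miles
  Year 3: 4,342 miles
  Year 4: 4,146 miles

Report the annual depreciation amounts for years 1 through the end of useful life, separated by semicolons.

$21,325; $75,850; $108,550; $103,650

Depreciable base = $379,675 − $70,300 = $309,375.
Rate = $309,375 / 12,375 miles = $25 per mile.
Year 1: 853 × $25 = $21,325. Book value $358,350.
Year 2: 3,034 × $25 = $75,850. Book value $282,500.
Year 3: 4,342 × $25 = $108,550. Book value $173,950.
Year 4: 4,146 × $25 = $103,650. Book value $70,300.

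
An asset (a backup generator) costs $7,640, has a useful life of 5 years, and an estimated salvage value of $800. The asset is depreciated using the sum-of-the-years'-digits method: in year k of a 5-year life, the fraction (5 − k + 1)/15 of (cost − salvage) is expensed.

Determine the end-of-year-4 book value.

Depreciable base = $7,640 − $800 = $6,840.
Sum of the years' digits = 5+4+3+2+1 = 15.
Year 1: $6,840 × 5/15 = $2,280. Book value $5,360.
Year 2: $6,840 × 4/15 = $1,824. Book value $3,536.
Year 3: $6,840 × 3/15 = $1,368. Book value $2,168.
Year 4: $6,840 × 2/15 = $912. Book value $1,256.

$1,256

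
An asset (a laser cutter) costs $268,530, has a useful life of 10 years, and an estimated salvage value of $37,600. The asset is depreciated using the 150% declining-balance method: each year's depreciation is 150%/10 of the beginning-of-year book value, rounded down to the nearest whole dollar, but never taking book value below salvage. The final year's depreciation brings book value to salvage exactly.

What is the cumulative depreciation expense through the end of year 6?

Depreciable base = $268,530 − $37,600 = $230,930.
Year 1: ⌊$268,530 × 150%/10⌋ = $40,279. Book value $228,251.
Year 2: ⌊$228,251 × 150%/10⌋ = $34,237. Book value $194,014.
Year 3: ⌊$194,014 × 150%/10⌋ = $29,102. Book value $164,912.
Year 4: ⌊$164,912 × 150%/10⌋ = $24,736. Book value $140,176.
Year 5: ⌊$140,176 × 150%/10⌋ = $21,026. Book value $119,150.
Year 6: ⌊$119,150 × 150%/10⌋ = $17,872. Book value $101,278.
Accumulated through year 6 = $268,530 − $101,278 = $167,252.

$167,252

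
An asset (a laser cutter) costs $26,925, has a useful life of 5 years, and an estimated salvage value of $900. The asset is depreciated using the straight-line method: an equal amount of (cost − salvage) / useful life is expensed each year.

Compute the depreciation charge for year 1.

$5,205

Depreciable base = $26,925 − $900 = $26,025.
Annual expense = $26,025 / 5 = $5,205.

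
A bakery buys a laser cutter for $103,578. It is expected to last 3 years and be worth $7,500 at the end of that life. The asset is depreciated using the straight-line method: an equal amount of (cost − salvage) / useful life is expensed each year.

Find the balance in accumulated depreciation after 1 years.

$32,026

Depreciable base = $103,578 − $7,500 = $96,078.
Annual expense = $96,078 / 3 = $32,026.
End of year 1: book value $71,552.
Accumulated through year 1 = $103,578 − $71,552 = $32,026.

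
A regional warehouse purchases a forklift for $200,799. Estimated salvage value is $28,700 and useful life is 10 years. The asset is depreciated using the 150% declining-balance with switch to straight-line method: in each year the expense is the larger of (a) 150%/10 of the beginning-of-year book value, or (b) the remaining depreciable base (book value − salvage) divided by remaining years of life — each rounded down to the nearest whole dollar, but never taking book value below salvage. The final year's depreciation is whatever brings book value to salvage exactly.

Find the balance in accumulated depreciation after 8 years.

$148,582

Depreciable base = $200,799 − $28,700 = $172,099.
Year 1: DB = ⌊$200,799 × 150%/10⌋ = $30,119; SL = ⌊$172,099/10⌋ = $17,209 → take DB $30,119. Book value $170,680.
Year 2: DB = ⌊$170,680 × 150%/10⌋ = $25,602; SL = ⌊$141,980/9⌋ = $15,775 → take DB $25,602. Book value $145,078.
Year 3: DB = ⌊$145,078 × 150%/10⌋ = $21,761; SL = ⌊$116,378/8⌋ = $14,547 → take DB $21,761. Book value $123,317.
Year 4: DB = ⌊$123,317 × 150%/10⌋ = $18,497; SL = ⌊$94,617/7⌋ = $13,516 → take DB $18,497. Book value $104,820.
Year 5: DB = ⌊$104,820 × 150%/10⌋ = $15,723; SL = ⌊$76,120/6⌋ = $12,686 → take DB $15,723. Book value $89,097.
Year 6: DB = ⌊$89,097 × 150%/10⌋ = $13,364; SL = ⌊$60,397/5⌋ = $12,079 → take DB $13,364. Book value $75,733.
Year 7: DB = ⌊$75,733 × 150%/10⌋ = $11,359; SL = ⌊$47,033/4⌋ = $11,758 → take SL $11,758. Book value $63,975.
Year 8: DB = ⌊$63,975 × 150%/10⌋ = $9,596; SL = ⌊$35,275/3⌋ = $11,758 → take SL $11,758. Book value $52,217.
Accumulated through year 8 = $200,799 − $52,217 = $148,582.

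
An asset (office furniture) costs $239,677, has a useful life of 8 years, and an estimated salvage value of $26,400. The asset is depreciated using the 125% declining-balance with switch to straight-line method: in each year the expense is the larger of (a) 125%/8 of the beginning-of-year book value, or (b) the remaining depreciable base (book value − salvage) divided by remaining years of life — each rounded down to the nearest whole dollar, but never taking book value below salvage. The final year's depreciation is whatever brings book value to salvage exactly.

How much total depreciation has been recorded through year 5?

$142,735

Depreciable base = $239,677 − $26,400 = $213,277.
Year 1: DB = ⌊$239,677 × 125%/8⌋ = $37,449; SL = ⌊$213,277/8⌋ = $26,659 → take DB $37,449. Book value $202,228.
Year 2: DB = ⌊$202,228 × 125%/8⌋ = $31,598; SL = ⌊$175,828/7⌋ = $25,118 → take DB $31,598. Book value $170,630.
Year 3: DB = ⌊$170,630 × 125%/8⌋ = $26,660; SL = ⌊$144,230/6⌋ = $24,038 → take DB $26,660. Book value $143,970.
Year 4: DB = ⌊$143,970 × 125%/8⌋ = $22,495; SL = ⌊$117,570/5⌋ = $23,514 → take SL $23,514. Book value $120,456.
Year 5: DB = ⌊$120,456 × 125%/8⌋ = $18,821; SL = ⌊$94,056/4⌋ = $23,514 → take SL $23,514. Book value $96,942.
Accumulated through year 5 = $239,677 − $96,942 = $142,735.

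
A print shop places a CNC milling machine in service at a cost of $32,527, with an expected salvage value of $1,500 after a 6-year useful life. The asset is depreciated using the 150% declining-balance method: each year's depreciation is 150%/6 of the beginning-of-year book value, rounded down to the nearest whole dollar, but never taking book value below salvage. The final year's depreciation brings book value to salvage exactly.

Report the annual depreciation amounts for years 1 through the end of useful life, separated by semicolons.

Depreciable base = $32,527 − $1,500 = $31,027.
Year 1: ⌊$32,527 × 150%/6⌋ = $8,131. Book value $24,396.
Year 2: ⌊$24,396 × 150%/6⌋ = $6,099. Book value $18,297.
Year 3: ⌊$18,297 × 150%/6⌋ = $4,574. Book value $13,723.
Year 4: ⌊$13,723 × 150%/6⌋ = $3,430. Book value $10,293.
Year 5: ⌊$10,293 × 150%/6⌋ = $2,573. Book value $7,720.
Year 6 (final): $7,720 − $1,500 = $6,220. Book value $1,500.

$8,131; $6,099; $4,574; $3,430; $2,573; $6,220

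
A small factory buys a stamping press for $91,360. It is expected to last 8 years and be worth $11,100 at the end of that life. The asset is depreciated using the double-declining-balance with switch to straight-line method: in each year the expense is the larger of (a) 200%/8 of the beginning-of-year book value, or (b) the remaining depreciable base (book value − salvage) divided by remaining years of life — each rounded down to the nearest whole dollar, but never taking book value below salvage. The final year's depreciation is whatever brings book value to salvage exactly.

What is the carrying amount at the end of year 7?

Depreciable base = $91,360 − $11,100 = $80,260.
Year 1: DB = ⌊$91,360 × 200%/8⌋ = $22,840; SL = ⌊$80,260/8⌋ = $10,032 → take DB $22,840. Book value $68,520.
Year 2: DB = ⌊$68,520 × 200%/8⌋ = $17,130; SL = ⌊$57,420/7⌋ = $8,202 → take DB $17,130. Book value $51,390.
Year 3: DB = ⌊$51,390 × 200%/8⌋ = $12,847; SL = ⌊$40,290/6⌋ = $6,715 → take DB $12,847. Book value $38,543.
Year 4: DB = ⌊$38,543 × 200%/8⌋ = $9,635; SL = ⌊$27,443/5⌋ = $5,488 → take DB $9,635. Book value $28,908.
Year 5: DB = ⌊$28,908 × 200%/8⌋ = $7,227; SL = ⌊$17,808/4⌋ = $4,452 → take DB $7,227. Book value $21,681.
Year 6: DB = ⌊$21,681 × 200%/8⌋ = $5,420; SL = ⌊$10,581/3⌋ = $3,527 → take DB $5,420. Book value $16,261.
Year 7: DB = ⌊$16,261 × 200%/8⌋ = $4,065; SL = ⌊$5,161/2⌋ = $2,580 → take DB $4,065. Book value $12,196.

$12,196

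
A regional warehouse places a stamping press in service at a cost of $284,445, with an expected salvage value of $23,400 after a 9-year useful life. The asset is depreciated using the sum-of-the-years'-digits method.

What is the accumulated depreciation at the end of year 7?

$243,642

Depreciable base = $284,445 − $23,400 = $261,045.
Sum of the years' digits = 9+8+7+6+5+4+3+2+1 = 45.
Year 1: $261,045 × 9/45 = $52,209. Book value $232,236.
Year 2: $261,045 × 8/45 = $46,408. Book value $185,828.
Year 3: $261,045 × 7/45 = $40,607. Book value $145,221.
Year 4: $261,045 × 6/45 = $34,806. Book value $110,415.
Year 5: $261,045 × 5/45 = $29,005. Book value $81,410.
Year 6: $261,045 × 4/45 = $23,204. Book value $58,206.
Year 7: $261,045 × 3/45 = $17,403. Book value $40,803.
Accumulated through year 7 = $284,445 − $40,803 = $243,642.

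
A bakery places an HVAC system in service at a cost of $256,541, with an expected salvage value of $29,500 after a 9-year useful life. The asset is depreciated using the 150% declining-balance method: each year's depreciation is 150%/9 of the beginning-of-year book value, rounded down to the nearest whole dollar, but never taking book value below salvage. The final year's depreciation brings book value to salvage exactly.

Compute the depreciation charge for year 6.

$17,183

Depreciable base = $256,541 − $29,500 = $227,041.
Year 1: ⌊$256,541 × 150%/9⌋ = $42,756. Book value $213,785.
Year 2: ⌊$213,785 × 150%/9⌋ = $35,630. Book value $178,155.
Year 3: ⌊$178,155 × 150%/9⌋ = $29,692. Book value $148,463.
Year 4: ⌊$148,463 × 150%/9⌋ = $24,743. Book value $123,720.
Year 5: ⌊$123,720 × 150%/9⌋ = $20,620. Book value $103,100.
Year 6: ⌊$103,100 × 150%/9⌋ = $17,183. Book value $85,917.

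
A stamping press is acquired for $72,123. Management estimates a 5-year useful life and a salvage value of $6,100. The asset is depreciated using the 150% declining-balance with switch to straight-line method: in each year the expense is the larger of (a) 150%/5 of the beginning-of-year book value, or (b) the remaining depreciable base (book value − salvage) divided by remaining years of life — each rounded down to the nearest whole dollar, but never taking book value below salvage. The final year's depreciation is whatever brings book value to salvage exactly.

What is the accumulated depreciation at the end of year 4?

Depreciable base = $72,123 − $6,100 = $66,023.
Year 1: DB = ⌊$72,123 × 150%/5⌋ = $21,636; SL = ⌊$66,023/5⌋ = $13,204 → take DB $21,636. Book value $50,487.
Year 2: DB = ⌊$50,487 × 150%/5⌋ = $15,146; SL = ⌊$44,387/4⌋ = $11,096 → take DB $15,146. Book value $35,341.
Year 3: DB = ⌊$35,341 × 150%/5⌋ = $10,602; SL = ⌊$29,241/3⌋ = $9,747 → take DB $10,602. Book value $24,739.
Year 4: DB = ⌊$24,739 × 150%/5⌋ = $7,421; SL = ⌊$18,639/2⌋ = $9,319 → take SL $9,319. Book value $15,420.
Accumulated through year 4 = $72,123 − $15,420 = $56,703.

$56,703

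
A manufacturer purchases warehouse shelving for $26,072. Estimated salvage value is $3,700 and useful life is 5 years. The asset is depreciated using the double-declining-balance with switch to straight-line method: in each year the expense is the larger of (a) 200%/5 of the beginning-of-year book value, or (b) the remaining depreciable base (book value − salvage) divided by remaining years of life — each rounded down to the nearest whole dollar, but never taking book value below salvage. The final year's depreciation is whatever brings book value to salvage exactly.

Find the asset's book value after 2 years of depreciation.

Depreciable base = $26,072 − $3,700 = $22,372.
Year 1: DB = ⌊$26,072 × 200%/5⌋ = $10,428; SL = ⌊$22,372/5⌋ = $4,474 → take DB $10,428. Book value $15,644.
Year 2: DB = ⌊$15,644 × 200%/5⌋ = $6,257; SL = ⌊$11,944/4⌋ = $2,986 → take DB $6,257. Book value $9,387.

$9,387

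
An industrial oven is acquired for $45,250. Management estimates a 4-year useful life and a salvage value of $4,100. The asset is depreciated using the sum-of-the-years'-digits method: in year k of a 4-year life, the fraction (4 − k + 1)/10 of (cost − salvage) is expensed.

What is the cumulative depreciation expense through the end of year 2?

$28,805

Depreciable base = $45,250 − $4,100 = $41,150.
Sum of the years' digits = 4+3+2+1 = 10.
Year 1: $41,150 × 4/10 = $16,460. Book value $28,790.
Year 2: $41,150 × 3/10 = $12,345. Book value $16,445.
Accumulated through year 2 = $45,250 − $16,445 = $28,805.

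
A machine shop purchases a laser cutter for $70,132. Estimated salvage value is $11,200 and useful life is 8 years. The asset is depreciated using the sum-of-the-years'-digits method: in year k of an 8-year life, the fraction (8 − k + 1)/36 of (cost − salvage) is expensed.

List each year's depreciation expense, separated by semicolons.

Depreciable base = $70,132 − $11,200 = $58,932.
Sum of the years' digits = 8+7+6+5+4+3+2+1 = 36.
Year 1: $58,932 × 8/36 = $13,096. Book value $57,036.
Year 2: $58,932 × 7/36 = $11,459. Book value $45,577.
Year 3: $58,932 × 6/36 = $9,822. Book value $35,755.
Year 4: $58,932 × 5/36 = $8,185. Book value $27,570.
Year 5: $58,932 × 4/36 = $6,548. Book value $21,022.
Year 6: $58,932 × 3/36 = $4,911. Book value $16,111.
Year 7: $58,932 × 2/36 = $3,274. Book value $12,837.
Year 8: $58,932 × 1/36 = $1,637. Book value $11,200.

$13,096; $11,459; $9,822; $8,185; $6,548; $4,911; $3,274; $1,637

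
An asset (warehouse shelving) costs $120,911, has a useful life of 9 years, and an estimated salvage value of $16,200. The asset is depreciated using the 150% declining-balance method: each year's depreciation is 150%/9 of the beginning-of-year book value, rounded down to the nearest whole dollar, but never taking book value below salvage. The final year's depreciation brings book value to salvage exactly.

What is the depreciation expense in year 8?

$5,624

Depreciable base = $120,911 − $16,200 = $104,711.
Year 1: ⌊$120,911 × 150%/9⌋ = $20,151. Book value $100,760.
Year 2: ⌊$100,760 × 150%/9⌋ = $16,793. Book value $83,967.
Year 3: ⌊$83,967 × 150%/9⌋ = $13,994. Book value $69,973.
Year 4: ⌊$69,973 × 150%/9⌋ = $11,662. Book value $58,311.
Year 5: ⌊$58,311 × 150%/9⌋ = $9,718. Book value $48,593.
Year 6: ⌊$48,593 × 150%/9⌋ = $8,098. Book value $40,495.
Year 7: ⌊$40,495 × 150%/9⌋ = $6,749. Book value $33,746.
Year 8: ⌊$33,746 × 150%/9⌋ = $5,624. Book value $28,122.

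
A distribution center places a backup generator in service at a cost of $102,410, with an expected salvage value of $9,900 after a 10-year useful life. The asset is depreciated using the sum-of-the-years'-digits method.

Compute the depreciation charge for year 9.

$3,364

Depreciable base = $102,410 − $9,900 = $92,510.
Sum of the years' digits = 10+9+8+7+6+5+4+3+2+1 = 55.
Year 1: $92,510 × 10/55 = $16,820. Book value $85,590.
Year 2: $92,510 × 9/55 = $15,138. Book value $70,452.
Year 3: $92,510 × 8/55 = $13,456. Book value $56,996.
Year 4: $92,510 × 7/55 = $11,774. Book value $45,222.
Year 5: $92,510 × 6/55 = $10,092. Book value $35,130.
Year 6: $92,510 × 5/55 = $8,410. Book value $26,720.
Year 7: $92,510 × 4/55 = $6,728. Book value $19,992.
Year 8: $92,510 × 3/55 = $5,046. Book value $14,946.
Year 9: $92,510 × 2/55 = $3,364. Book value $11,582.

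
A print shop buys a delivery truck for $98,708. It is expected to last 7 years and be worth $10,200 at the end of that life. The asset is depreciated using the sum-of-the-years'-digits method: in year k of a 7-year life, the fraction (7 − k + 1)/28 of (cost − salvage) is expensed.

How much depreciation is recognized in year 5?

Depreciable base = $98,708 − $10,200 = $88,508.
Sum of the years' digits = 7+6+5+4+3+2+1 = 28.
Year 1: $88,508 × 7/28 = $22,127. Book value $76,581.
Year 2: $88,508 × 6/28 = $18,966. Book value $57,615.
Year 3: $88,508 × 5/28 = $15,805. Book value $41,810.
Year 4: $88,508 × 4/28 = $12,644. Book value $29,166.
Year 5: $88,508 × 3/28 = $9,483. Book value $19,683.

$9,483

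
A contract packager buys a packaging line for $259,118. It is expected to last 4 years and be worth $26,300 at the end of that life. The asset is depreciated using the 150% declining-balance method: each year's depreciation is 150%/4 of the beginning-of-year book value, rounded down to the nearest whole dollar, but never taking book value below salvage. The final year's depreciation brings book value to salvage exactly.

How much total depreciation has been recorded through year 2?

Depreciable base = $259,118 − $26,300 = $232,818.
Year 1: ⌊$259,118 × 150%/4⌋ = $97,169. Book value $161,949.
Year 2: ⌊$161,949 × 150%/4⌋ = $60,730. Book value $101,219.
Accumulated through year 2 = $259,118 − $101,219 = $157,899.

$157,899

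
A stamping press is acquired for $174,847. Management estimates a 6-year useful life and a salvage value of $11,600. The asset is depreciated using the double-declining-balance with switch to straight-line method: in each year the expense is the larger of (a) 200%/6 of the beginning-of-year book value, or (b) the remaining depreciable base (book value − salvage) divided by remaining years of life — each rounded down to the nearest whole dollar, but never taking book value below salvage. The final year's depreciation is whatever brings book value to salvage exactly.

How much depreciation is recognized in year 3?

Depreciable base = $174,847 − $11,600 = $163,247.
Year 1: DB = ⌊$174,847 × 200%/6⌋ = $58,282; SL = ⌊$163,247/6⌋ = $27,207 → take DB $58,282. Book value $116,565.
Year 2: DB = ⌊$116,565 × 200%/6⌋ = $38,855; SL = ⌊$104,965/5⌋ = $20,993 → take DB $38,855. Book value $77,710.
Year 3: DB = ⌊$77,710 × 200%/6⌋ = $25,903; SL = ⌊$66,110/4⌋ = $16,527 → take DB $25,903. Book value $51,807.

$25,903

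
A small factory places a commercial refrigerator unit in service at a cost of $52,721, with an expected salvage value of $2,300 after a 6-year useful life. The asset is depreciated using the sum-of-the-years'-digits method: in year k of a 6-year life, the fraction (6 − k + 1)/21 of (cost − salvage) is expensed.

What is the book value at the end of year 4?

Depreciable base = $52,721 − $2,300 = $50,421.
Sum of the years' digits = 6+5+4+3+2+1 = 21.
Year 1: $50,421 × 6/21 = $14,406. Book value $38,315.
Year 2: $50,421 × 5/21 = $12,005. Book value $26,310.
Year 3: $50,421 × 4/21 = $9,604. Book value $16,706.
Year 4: $50,421 × 3/21 = $7,203. Book value $9,503.

$9,503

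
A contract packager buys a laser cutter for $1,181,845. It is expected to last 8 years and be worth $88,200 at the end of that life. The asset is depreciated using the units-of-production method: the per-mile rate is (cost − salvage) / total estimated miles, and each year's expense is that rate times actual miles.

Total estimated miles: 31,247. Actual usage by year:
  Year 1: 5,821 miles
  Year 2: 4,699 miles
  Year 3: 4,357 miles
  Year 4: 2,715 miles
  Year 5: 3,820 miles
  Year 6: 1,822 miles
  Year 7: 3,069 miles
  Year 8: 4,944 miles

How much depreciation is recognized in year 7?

Depreciable base = $1,181,845 − $88,200 = $1,093,645.
Rate = $1,093,645 / 31,247 miles = $35 per mile.
Year 1: 5,821 × $35 = $203,735. Book value $978,110.
Year 2: 4,699 × $35 = $164,465. Book value $813,645.
Year 3: 4,357 × $35 = $152,495. Book value $661,150.
Year 4: 2,715 × $35 = $95,025. Book value $566,125.
Year 5: 3,820 × $35 = $133,700. Book value $432,425.
Year 6: 1,822 × $35 = $63,770. Book value $368,655.
Year 7: 3,069 × $35 = $107,415. Book value $261,240.

$107,415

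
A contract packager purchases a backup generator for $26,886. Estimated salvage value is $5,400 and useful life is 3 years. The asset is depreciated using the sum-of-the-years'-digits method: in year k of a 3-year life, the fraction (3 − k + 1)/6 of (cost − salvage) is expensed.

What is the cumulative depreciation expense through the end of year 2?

$17,905

Depreciable base = $26,886 − $5,400 = $21,486.
Sum of the years' digits = 3+2+1 = 6.
Year 1: $21,486 × 3/6 = $10,743. Book value $16,143.
Year 2: $21,486 × 2/6 = $7,162. Book value $8,981.
Accumulated through year 2 = $26,886 − $8,981 = $17,905.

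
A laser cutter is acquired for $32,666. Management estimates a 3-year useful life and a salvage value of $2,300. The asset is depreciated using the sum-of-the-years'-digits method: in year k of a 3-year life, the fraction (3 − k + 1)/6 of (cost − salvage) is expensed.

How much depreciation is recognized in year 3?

$5,061

Depreciable base = $32,666 − $2,300 = $30,366.
Sum of the years' digits = 3+2+1 = 6.
Year 1: $30,366 × 3/6 = $15,183. Book value $17,483.
Year 2: $30,366 × 2/6 = $10,122. Book value $7,361.
Year 3: $30,366 × 1/6 = $5,061. Book value $2,300.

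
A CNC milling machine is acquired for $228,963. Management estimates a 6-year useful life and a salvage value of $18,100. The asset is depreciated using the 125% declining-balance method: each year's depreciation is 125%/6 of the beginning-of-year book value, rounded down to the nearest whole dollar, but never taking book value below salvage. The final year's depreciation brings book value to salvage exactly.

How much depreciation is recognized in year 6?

Depreciable base = $228,963 − $18,100 = $210,863.
Year 1: ⌊$228,963 × 125%/6⌋ = $47,700. Book value $181,263.
Year 2: ⌊$181,263 × 125%/6⌋ = $37,763. Book value $143,500.
Year 3: ⌊$143,500 × 125%/6⌋ = $29,895. Book value $113,605.
Year 4: ⌊$113,605 × 125%/6⌋ = $23,667. Book value $89,938.
Year 5: ⌊$89,938 × 125%/6⌋ = $18,737. Book value $71,201.
Year 6 (final): $71,201 − $18,100 = $53,101. Book value $18,100.

$53,101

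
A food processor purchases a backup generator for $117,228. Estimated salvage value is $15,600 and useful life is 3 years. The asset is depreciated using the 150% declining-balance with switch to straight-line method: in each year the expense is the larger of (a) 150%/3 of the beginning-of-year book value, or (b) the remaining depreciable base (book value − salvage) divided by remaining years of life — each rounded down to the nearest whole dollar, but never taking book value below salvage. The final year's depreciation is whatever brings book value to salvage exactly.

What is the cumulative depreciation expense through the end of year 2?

Depreciable base = $117,228 − $15,600 = $101,628.
Year 1: DB = ⌊$117,228 × 150%/3⌋ = $58,614; SL = ⌊$101,628/3⌋ = $33,876 → take DB $58,614. Book value $58,614.
Year 2: DB = ⌊$58,614 × 150%/3⌋ = $29,307; SL = ⌊$43,014/2⌋ = $21,507 → take DB $29,307. Book value $29,307.
Accumulated through year 2 = $117,228 − $29,307 = $87,921.

$87,921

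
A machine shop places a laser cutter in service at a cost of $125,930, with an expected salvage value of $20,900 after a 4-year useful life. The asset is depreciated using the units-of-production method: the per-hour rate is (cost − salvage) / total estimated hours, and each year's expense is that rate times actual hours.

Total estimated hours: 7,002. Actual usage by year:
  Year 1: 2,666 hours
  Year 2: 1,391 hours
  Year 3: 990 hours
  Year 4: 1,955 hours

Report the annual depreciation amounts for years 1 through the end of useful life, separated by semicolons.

Depreciable base = $125,930 − $20,900 = $105,030.
Rate = $105,030 / 7,002 hours = $15 per hour.
Year 1: 2,666 × $15 = $39,990. Book value $85,940.
Year 2: 1,391 × $15 = $20,865. Book value $65,075.
Year 3: 990 × $15 = $14,850. Book value $50,225.
Year 4: 1,955 × $15 = $29,325. Book value $20,900.

$39,990; $20,865; $14,850; $29,325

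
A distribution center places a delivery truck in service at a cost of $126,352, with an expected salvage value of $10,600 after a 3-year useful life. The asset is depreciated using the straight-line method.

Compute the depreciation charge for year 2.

Depreciable base = $126,352 − $10,600 = $115,752.
Annual expense = $115,752 / 3 = $38,584.

$38,584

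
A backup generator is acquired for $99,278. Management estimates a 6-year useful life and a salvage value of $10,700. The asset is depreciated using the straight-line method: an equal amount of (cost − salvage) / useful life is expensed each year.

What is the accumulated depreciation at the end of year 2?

$29,526

Depreciable base = $99,278 − $10,700 = $88,578.
Annual expense = $88,578 / 6 = $14,763.
End of year 1: book value $84,515.
End of year 2: book value $69,752.
Accumulated through year 2 = $99,278 − $69,752 = $29,526.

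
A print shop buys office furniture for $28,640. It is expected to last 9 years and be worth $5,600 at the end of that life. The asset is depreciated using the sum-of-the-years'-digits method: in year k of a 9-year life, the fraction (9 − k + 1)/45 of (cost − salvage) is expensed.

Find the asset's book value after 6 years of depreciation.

Depreciable base = $28,640 − $5,600 = $23,040.
Sum of the years' digits = 9+8+7+6+5+4+3+2+1 = 45.
Year 1: $23,040 × 9/45 = $4,608. Book value $24,032.
Year 2: $23,040 × 8/45 = $4,096. Book value $19,936.
Year 3: $23,040 × 7/45 = $3,584. Book value $16,352.
Year 4: $23,040 × 6/45 = $3,072. Book value $13,280.
Year 5: $23,040 × 5/45 = $2,560. Book value $10,720.
Year 6: $23,040 × 4/45 = $2,048. Book value $8,672.

$8,672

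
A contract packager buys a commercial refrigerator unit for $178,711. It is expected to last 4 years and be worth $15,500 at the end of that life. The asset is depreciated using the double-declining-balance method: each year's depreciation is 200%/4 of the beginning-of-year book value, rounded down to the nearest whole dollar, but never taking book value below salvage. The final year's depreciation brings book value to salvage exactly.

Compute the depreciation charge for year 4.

Depreciable base = $178,711 − $15,500 = $163,211.
Year 1: ⌊$178,711 × 200%/4⌋ = $89,355. Book value $89,356.
Year 2: ⌊$89,356 × 200%/4⌋ = $44,678. Book value $44,678.
Year 3: ⌊$44,678 × 200%/4⌋ = $22,339. Book value $22,339.
Year 4 (final): $22,339 − $15,500 = $6,839. Book value $15,500.

$6,839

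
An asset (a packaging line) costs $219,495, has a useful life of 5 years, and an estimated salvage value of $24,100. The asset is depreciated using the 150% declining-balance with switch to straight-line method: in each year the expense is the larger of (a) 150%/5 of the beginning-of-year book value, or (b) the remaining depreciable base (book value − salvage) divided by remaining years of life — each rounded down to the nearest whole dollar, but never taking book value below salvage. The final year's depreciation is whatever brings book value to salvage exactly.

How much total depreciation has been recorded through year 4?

$169,801

Depreciable base = $219,495 − $24,100 = $195,395.
Year 1: DB = ⌊$219,495 × 150%/5⌋ = $65,848; SL = ⌊$195,395/5⌋ = $39,079 → take DB $65,848. Book value $153,647.
Year 2: DB = ⌊$153,647 × 150%/5⌋ = $46,094; SL = ⌊$129,547/4⌋ = $32,386 → take DB $46,094. Book value $107,553.
Year 3: DB = ⌊$107,553 × 150%/5⌋ = $32,265; SL = ⌊$83,453/3⌋ = $27,817 → take DB $32,265. Book value $75,288.
Year 4: DB = ⌊$75,288 × 150%/5⌋ = $22,586; SL = ⌊$51,188/2⌋ = $25,594 → take SL $25,594. Book value $49,694.
Accumulated through year 4 = $219,495 − $49,694 = $169,801.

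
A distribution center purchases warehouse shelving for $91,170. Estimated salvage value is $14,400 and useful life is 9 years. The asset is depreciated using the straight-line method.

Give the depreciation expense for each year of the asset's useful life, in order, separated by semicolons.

Depreciable base = $91,170 − $14,400 = $76,770.
Annual expense = $76,770 / 9 = $8,530.
End of year 1: book value $82,640.
End of year 2: book value $74,110.
End of year 3: book value $65,580.
End of year 4: book value $57,050.
End of year 5: book value $48,520.
End of year 6: book value $39,990.
End of year 7: book value $31,460.
End of year 8: book value $22,930.
End of year 9: book value $14,400.

$8,530; $8,530; $8,530; $8,530; $8,530; $8,530; $8,530; $8,530; $8,530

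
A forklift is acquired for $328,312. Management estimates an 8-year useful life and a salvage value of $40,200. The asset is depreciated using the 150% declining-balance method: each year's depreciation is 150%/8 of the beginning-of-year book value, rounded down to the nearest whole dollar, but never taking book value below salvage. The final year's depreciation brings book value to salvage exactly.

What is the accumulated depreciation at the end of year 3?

$152,212

Depreciable base = $328,312 − $40,200 = $288,112.
Year 1: ⌊$328,312 × 150%/8⌋ = $61,558. Book value $266,754.
Year 2: ⌊$266,754 × 150%/8⌋ = $50,016. Book value $216,738.
Year 3: ⌊$216,738 × 150%/8⌋ = $40,638. Book value $176,100.
Accumulated through year 3 = $328,312 − $176,100 = $152,212.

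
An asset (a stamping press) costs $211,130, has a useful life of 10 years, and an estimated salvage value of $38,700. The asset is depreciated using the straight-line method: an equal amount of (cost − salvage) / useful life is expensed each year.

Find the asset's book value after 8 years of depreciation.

$73,186

Depreciable base = $211,130 − $38,700 = $172,430.
Annual expense = $172,430 / 10 = $17,243.
End of year 1: book value $193,887.
End of year 2: book value $176,644.
End of year 3: book value $159,401.
End of year 4: book value $142,158.
End of year 5: book value $124,915.
End of year 6: book value $107,672.
End of year 7: book value $90,429.
End of year 8: book value $73,186.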